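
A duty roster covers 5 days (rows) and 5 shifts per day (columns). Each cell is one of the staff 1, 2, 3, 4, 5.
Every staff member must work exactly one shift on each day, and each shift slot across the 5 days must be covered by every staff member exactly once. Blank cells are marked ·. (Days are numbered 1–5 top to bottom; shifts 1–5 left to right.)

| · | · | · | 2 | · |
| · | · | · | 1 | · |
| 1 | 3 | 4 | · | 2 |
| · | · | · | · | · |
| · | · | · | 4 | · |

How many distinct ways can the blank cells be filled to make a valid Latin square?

Day 1, shift 1: eliminating its day and shift leaves {3, 4, 5}.
Day 1, shift 2: eliminating its day and shift leaves {1, 4, 5}.
Day 1, shift 3: eliminating its day and shift leaves {1, 3, 5}.
Day 1, shift 5: eliminating its day and shift leaves {1, 3, 4, 5}.
Day 2, shift 1: eliminating its day and shift leaves {2, 3, 4, 5}.
Day 2, shift 2: eliminating its day and shift leaves {2, 4, 5}.
Day 2, shift 3: eliminating its day and shift leaves {2, 3, 5}.
Day 2, shift 5: eliminating its day and shift leaves {3, 4, 5}.
Day 3, shift 4: eliminating its day and shift leaves {5}.
Day 4, shift 1: eliminating its day and shift leaves {2, 3, 4, 5}.
Day 4, shift 2: eliminating its day and shift leaves {1, 2, 4, 5}.
Day 4, shift 3: eliminating its day and shift leaves {1, 2, 3, 5}.
Day 4, shift 4: eliminating its day and shift leaves {3, 5}.
Day 4, shift 5: eliminating its day and shift leaves {1, 3, 4, 5}.
Day 5, shift 1: eliminating its day and shift leaves {2, 3, 5}.
Day 5, shift 2: eliminating its day and shift leaves {1, 2, 5}.
Day 5, shift 3: eliminating its day and shift leaves {1, 2, 3, 5}.
Day 5, shift 5: eliminating its day and shift leaves {1, 3, 5}.
Enumerating the assignments across these blanks that avoid any day or shift repeat gives 56 completions.

56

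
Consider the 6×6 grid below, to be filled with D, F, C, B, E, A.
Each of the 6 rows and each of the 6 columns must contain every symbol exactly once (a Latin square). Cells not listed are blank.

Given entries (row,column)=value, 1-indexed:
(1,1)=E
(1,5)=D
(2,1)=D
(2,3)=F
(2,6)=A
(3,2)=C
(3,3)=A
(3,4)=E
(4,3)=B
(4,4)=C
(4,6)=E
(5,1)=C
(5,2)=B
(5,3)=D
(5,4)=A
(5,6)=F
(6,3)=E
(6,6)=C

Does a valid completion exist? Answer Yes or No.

No row or column among the givens repeats a symbol, and propagating forced cells runs into no contradiction.
One valid completion exists (for instance, E A C F D B / D E F B C A / F C A E B D / A D B C F E / C B D A E F / B F E D A C).

Yes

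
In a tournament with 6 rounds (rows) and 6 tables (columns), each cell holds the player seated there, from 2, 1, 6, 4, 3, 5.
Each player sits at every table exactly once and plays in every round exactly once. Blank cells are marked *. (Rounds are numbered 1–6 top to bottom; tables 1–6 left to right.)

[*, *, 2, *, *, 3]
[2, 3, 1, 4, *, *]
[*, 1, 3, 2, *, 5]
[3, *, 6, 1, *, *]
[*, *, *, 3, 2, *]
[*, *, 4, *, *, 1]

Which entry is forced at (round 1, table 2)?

Round 2, table 6: round 2 has {2, 1, 4, 3} and table 6 has {1, 3, 5}, leaving only 6.
Round 2, table 5: round 2 has {2, 1, 6, 4, 3} and table 5 has {2}, leaving only 5.
Round 4, table 5: round 4 has {1, 6, 3} and table 5 has {2, 5}, leaving only 4.
Round 3, table 5: round 3 has {2, 1, 3, 5} and table 5 has {2, 4, 5}, leaving only 6.
Round 1, table 5: round 1 has {2, 3} and table 5 has {2, 6, 4, 5}, leaving only 1.
Round 3, table 1: round 3 has {2, 1, 6, 3, 5} and table 1 has {2, 3}, leaving only 4.
Round 4, table 6: round 4 has {1, 6, 4, 3} and table 6 has {1, 6, 3, 5}, leaving only 2.
Round 4, table 2: round 4 has {2, 1, 6, 4, 3} and table 2 has {1, 3}, leaving only 5.
Round 5, table 3: round 5 has {2, 3} and table 3 has {2, 1, 6, 4, 3}, leaving only 5.
Round 5, table 6: round 5 has {2, 3, 5} and table 6 has {2, 1, 6, 3, 5}, leaving only 4.
Round 5, table 2: round 5 has {2, 4, 3, 5} and table 2 has {1, 3, 5}, leaving only 6.
Round 1 already has {2, 1, 3} and table 2 already has {1, 6, 3, 5}, so round 1, table 2 must be 4.

4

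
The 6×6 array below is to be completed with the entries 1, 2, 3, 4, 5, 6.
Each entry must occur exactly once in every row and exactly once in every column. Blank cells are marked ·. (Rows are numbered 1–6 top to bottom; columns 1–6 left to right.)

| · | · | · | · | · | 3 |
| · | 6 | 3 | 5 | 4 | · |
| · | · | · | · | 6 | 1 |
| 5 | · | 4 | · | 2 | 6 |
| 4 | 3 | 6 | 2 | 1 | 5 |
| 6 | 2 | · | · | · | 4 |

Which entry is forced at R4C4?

3

Row 1, column 5: row 1 has {3} and column 5 has {1, 2, 4, 6}, leaving only 5.
Row 2, column 6: row 2 has {3, 4, 5, 6} and column 6 has {1, 3, 4, 5, 6}, leaving only 2.
Row 2, column 1: row 2 has {2, 3, 4, 5, 6} and column 1 has {4, 5, 6}, leaving only 1.
Row 1, column 1: row 1 has {3, 5} and column 1 has {1, 4, 5, 6}, leaving only 2.
Row 1, column 3: row 1 has {2, 3, 5} and column 3 has {3, 4, 6}, leaving only 1.
Row 1, column 2: row 1 has {1, 2, 3, 5} and column 2 has {2, 3, 6}, leaving only 4.
Row 1, column 4: row 1 has {1, 2, 3, 4, 5} and column 4 has {2, 5}, leaving only 6.
Row 3, column 1: row 3 has {1, 6} and column 1 has {1, 2, 4, 5, 6}, leaving only 3.
Row 3, column 2: row 3 has {1, 3, 6} and column 2 has {2, 3, 4, 6}, leaving only 5.
Row 3, column 3: row 3 has {1, 3, 5, 6} and column 3 has {1, 3, 4, 6}, leaving only 2.
Row 3, column 4: row 3 has {1, 2, 3, 5, 6} and column 4 has {2, 5, 6}, leaving only 4.
Row 4, column 2: row 4 has {2, 4, 5, 6} and column 2 has {2, 3, 4, 5, 6}, leaving only 1.
Row 4 already has {1, 2, 4, 5, 6} and column 4 already has {2, 4, 5, 6}, so row 4, column 4 must be 3.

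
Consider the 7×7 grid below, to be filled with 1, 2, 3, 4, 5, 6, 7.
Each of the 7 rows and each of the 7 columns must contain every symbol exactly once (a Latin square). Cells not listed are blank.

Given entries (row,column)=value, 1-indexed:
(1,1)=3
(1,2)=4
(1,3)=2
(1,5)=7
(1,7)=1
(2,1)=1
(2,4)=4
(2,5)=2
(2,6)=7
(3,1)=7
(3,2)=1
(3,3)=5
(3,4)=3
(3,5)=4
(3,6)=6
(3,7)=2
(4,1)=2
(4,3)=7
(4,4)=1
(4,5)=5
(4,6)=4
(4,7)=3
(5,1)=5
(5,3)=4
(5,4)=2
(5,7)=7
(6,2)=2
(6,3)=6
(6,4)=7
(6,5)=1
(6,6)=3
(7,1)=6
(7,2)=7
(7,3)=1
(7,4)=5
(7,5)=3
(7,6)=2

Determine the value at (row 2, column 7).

6

Row 1, column 4: row 1 has {1, 2, 3, 4, 7} and column 4 has {1, 2, 3, 4, 5, 7}, leaving only 6.
Row 1, column 6: row 1 has {1, 2, 3, 4, 6, 7} and column 6 has {2, 3, 4, 6, 7}, leaving only 5.
Row 2, column 3: row 2 has {1, 2, 4, 7} and column 3 has {1, 2, 4, 5, 6, 7}, leaving only 3.
Row 4, column 2: row 4 has {1, 2, 3, 4, 5, 7} and column 2 has {1, 2, 4, 7}, leaving only 6.
Row 2, column 2: row 2 has {1, 2, 3, 4, 7} and column 2 has {1, 2, 4, 6, 7}, leaving only 5.
Row 2 already has {1, 2, 3, 4, 5, 7} and column 7 already has {1, 2, 3, 7}, so row 2, column 7 must be 6.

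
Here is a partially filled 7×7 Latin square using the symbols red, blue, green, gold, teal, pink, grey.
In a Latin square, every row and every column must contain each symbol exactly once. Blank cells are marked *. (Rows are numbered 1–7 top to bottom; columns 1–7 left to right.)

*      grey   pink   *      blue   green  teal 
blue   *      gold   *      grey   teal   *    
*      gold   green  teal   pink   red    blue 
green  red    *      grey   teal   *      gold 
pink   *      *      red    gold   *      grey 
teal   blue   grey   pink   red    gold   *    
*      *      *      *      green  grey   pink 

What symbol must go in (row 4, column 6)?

pink

Row 1, column 4: row 1 has {blue, green, teal, pink, grey} and column 4 has {red, teal, pink, grey}, leaving only gold.
Row 1, column 1: row 1 has {blue, green, gold, teal, pink, grey} and column 1 has {blue, green, teal, pink}, leaving only red.
Row 2, column 4: row 2 has {blue, gold, teal, grey} and column 4 has {red, gold, teal, pink, grey}, leaving only green.
Row 2, column 2: row 2 has {blue, green, gold, teal, grey} and column 2 has {red, blue, gold, grey}, leaving only pink.
Row 2, column 7: row 2 has {blue, green, gold, teal, pink, grey} and column 7 has {blue, gold, teal, pink, grey}, leaving only red.
Row 3, column 1: row 3 has {red, blue, green, gold, teal, pink} and column 1 has {red, blue, green, teal, pink}, leaving only grey.
Row 4, column 3: row 4 has {red, green, gold, teal, grey} and column 3 has {green, gold, pink, grey}, leaving only blue.
Row 4 already has {red, blue, green, gold, teal, grey} and column 6 already has {red, green, gold, teal, grey}, so row 4, column 6 must be pink.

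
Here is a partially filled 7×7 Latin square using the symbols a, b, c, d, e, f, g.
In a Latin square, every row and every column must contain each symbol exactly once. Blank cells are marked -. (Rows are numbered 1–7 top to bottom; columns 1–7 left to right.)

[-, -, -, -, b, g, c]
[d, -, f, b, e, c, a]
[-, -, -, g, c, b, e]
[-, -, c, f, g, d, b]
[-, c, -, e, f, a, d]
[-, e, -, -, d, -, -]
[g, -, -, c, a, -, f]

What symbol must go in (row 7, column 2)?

Row 2, column 2: row 2 has {a, b, c, d, e, f} and column 2 has {c, e}, leaving only g.
Row 4, column 2: row 4 has {b, c, d, f, g} and column 2 has {c, e, g}, leaving only a.
Row 4, column 1: row 4 has {a, b, c, d, f, g} and column 1 has {d, g}, leaving only e.
Row 5, column 1: row 5 has {a, c, d, e, f} and column 1 has {d, e, g}, leaving only b.
Row 5, column 3: row 5 has {a, b, c, d, e, f} and column 3 has {c, f}, leaving only g.
Row 6, column 4: row 6 has {d, e} and column 4 has {b, c, e, f, g}, leaving only a.
Row 1, column 4: row 1 has {b, c, g} and column 4 has {a, b, c, e, f, g}, leaving only d.
Row 1, column 2: row 1 has {b, c, d, g} and column 2 has {a, c, e, g}, leaving only f.
Row 1, column 1: row 1 has {b, c, d, f, g} and column 1 has {b, d, e, g}, leaving only a.
Row 1, column 3: row 1 has {a, b, c, d, f, g} and column 3 has {c, f, g}, leaving only e.
Row 3, column 1: row 3 has {b, c, e, g} and column 1 has {a, b, d, e, g}, leaving only f.
Row 3, column 2: row 3 has {b, c, e, f, g} and column 2 has {a, c, e, f, g}, leaving only d.
Row 7 already has {a, c, f, g} and column 2 already has {a, c, d, e, f, g}, so row 7, column 2 must be b.

b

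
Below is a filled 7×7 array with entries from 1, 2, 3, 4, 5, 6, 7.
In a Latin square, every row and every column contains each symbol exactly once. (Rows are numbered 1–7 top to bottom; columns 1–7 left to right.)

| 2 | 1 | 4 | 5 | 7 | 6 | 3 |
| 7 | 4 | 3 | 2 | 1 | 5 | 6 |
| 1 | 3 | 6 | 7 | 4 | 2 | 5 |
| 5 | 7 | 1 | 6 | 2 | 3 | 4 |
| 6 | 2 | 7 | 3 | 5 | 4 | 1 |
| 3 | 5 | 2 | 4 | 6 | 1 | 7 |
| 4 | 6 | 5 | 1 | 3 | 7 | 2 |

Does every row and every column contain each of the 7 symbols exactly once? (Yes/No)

Each row is a permutation of the 7 symbols, and so is each column.

Yes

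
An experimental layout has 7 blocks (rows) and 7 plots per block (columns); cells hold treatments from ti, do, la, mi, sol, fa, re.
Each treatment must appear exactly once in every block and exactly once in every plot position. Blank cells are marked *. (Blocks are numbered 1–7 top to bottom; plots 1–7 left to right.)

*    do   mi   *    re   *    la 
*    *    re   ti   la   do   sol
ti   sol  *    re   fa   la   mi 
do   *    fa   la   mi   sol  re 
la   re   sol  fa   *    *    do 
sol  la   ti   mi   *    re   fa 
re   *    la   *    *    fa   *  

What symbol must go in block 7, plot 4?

Block 1, plot 1: block 1 has {do, la, mi, re} and plot 1 has {ti, do, la, sol, re}, leaving only fa.
Block 1, plot 4: block 1 has {do, la, mi, fa, re} and plot 4 has {ti, la, mi, fa, re}, leaving only sol.
Block 7 already has {la, fa, re} and plot 4 already has {ti, la, mi, sol, fa, re}, so block 7, plot 4 must be do.

do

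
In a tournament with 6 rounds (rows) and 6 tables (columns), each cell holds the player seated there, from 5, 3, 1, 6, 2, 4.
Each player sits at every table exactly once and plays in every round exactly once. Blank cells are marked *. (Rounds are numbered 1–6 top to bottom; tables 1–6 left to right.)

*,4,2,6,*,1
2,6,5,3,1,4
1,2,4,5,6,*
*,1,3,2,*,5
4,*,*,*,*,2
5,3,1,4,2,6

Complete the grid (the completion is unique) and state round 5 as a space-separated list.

Round 5, table 2: round 5 has {2, 4} and table 2 has {3, 1, 6, 2, 4}, leaving only 5.
Round 5, table 3: round 5 has {5, 2, 4} and table 3 has {5, 3, 1, 2, 4}, leaving only 6.
Round 5, table 4: round 5 has {5, 6, 2, 4} and table 4 has {5, 3, 6, 2, 4}, leaving only 1.
Round 5, table 5: round 5 has {5, 1, 6, 2, 4} and table 5 has {1, 6, 2}, leaving only 3.
So round 5 reads: 4 5 6 1 3 2.

4 5 6 1 3 2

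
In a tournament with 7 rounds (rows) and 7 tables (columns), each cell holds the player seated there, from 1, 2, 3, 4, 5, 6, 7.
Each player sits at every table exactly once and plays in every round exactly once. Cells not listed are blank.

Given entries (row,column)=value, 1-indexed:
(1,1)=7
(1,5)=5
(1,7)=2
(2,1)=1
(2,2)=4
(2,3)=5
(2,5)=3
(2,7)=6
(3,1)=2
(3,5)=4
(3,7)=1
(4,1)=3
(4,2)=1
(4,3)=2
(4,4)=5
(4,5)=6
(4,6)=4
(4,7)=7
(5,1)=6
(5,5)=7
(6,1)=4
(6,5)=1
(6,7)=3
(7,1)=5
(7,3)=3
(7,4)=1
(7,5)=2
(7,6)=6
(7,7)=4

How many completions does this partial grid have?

12

Round 1, table 2: eliminating its round and table leaves {3, 6}.
Round 1, table 3: eliminating its round and table leaves {1, 4, 6}.
Round 1, table 4: eliminating its round and table leaves {3, 4, 6}.
Round 1, table 6: eliminating its round and table leaves {1, 3}.
Round 2, table 4: eliminating its round and table leaves {2, 7}.
Round 2, table 6: eliminating its round and table leaves {2, 7}.
Round 3, table 2: eliminating its round and table leaves {3, 5, 6, 7}.
Round 3, table 3: eliminating its round and table leaves {6, 7}.
Round 3, table 4: eliminating its round and table leaves {3, 6, 7}.
Round 3, table 6: eliminating its round and table leaves {3, 5, 7}.
Round 5, table 2: eliminating its round and table leaves {2, 3, 5}.
Round 5, table 3: eliminating its round and table leaves {1, 4}.
Round 5, table 4: eliminating its round and table leaves {2, 3, 4}.
Round 5, table 6: eliminating its round and table leaves {1, 2, 3, 5}.
Round 5, table 7: eliminating its round and table leaves {5}.
Round 6, table 2: eliminating its round and table leaves {2, 5, 6, 7}.
Round 6, table 3: eliminating its round and table leaves {6, 7}.
Round 6, table 4: eliminating its round and table leaves {2, 6, 7}.
Round 6, table 6: eliminating its round and table leaves {2, 5, 7}.
Round 7, table 2: eliminating its round and table leaves {7}.
Enumerating the assignments across these blanks that avoid any round or table repeat gives 12 completions.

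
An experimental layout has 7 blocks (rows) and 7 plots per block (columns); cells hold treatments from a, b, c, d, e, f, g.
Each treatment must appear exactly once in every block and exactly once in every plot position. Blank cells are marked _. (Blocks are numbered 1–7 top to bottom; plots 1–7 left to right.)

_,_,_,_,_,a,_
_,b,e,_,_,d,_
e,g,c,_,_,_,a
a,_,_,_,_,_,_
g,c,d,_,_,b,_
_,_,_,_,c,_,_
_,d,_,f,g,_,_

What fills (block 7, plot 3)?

Block 3, plot 6: block 3 has {a, c, e, g} and plot 6 has {a, b, d}, leaving only f.
Block 7, plot 3 is narrowed to {a, b}.
If it were b, then block 7, plot 7 would be left with no valid symbol.
So block 7, plot 3 must be a.

a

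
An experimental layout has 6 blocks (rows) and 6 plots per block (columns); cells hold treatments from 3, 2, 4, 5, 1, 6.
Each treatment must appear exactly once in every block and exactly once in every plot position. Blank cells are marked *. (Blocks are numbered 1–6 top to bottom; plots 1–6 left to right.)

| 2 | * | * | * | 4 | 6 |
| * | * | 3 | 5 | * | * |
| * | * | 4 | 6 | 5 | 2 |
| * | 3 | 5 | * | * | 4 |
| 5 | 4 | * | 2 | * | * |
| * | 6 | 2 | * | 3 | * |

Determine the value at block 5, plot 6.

3

Block 1, plot 3: block 1 has {2, 4, 6} and plot 3 has {3, 2, 4, 5}, leaving only 1.
Block 1, plot 2: block 1 has {2, 4, 1, 6} and plot 2 has {3, 4, 6}, leaving only 5.
Block 1, plot 4: block 1 has {2, 4, 5, 1, 6} and plot 4 has {2, 5, 6}, leaving only 3.
Block 2, plot 6: block 2 has {3, 5} and plot 6 has {2, 4, 6}, leaving only 1.
Block 5 already has {2, 4, 5} and plot 6 already has {2, 4, 1, 6}, so block 5, plot 6 must be 3.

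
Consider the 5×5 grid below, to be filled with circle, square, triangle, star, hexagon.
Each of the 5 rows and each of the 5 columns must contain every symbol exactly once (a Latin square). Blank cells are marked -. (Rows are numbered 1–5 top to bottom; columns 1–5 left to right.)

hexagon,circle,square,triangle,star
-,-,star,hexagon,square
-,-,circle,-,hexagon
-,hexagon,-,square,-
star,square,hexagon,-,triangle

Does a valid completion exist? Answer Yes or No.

No

Row 2, column 2: row 2 has {square, star, hexagon} and column 2 has {circle, square, hexagon}, so it must be triangle.
Row 2, column 1: row 2 has {square, triangle, star, hexagon} and column 1 has {star, hexagon}, so it must be circle.
Row 3, column 2: row 3 has {circle, hexagon} and column 2 has {circle, square, triangle, hexagon}, so it must be star.
Now row 3, column 4: row 3 together with column 4 already contain {circle, square, triangle, star, hexagon} — every symbol — so nothing can go there. The grid has no valid completion.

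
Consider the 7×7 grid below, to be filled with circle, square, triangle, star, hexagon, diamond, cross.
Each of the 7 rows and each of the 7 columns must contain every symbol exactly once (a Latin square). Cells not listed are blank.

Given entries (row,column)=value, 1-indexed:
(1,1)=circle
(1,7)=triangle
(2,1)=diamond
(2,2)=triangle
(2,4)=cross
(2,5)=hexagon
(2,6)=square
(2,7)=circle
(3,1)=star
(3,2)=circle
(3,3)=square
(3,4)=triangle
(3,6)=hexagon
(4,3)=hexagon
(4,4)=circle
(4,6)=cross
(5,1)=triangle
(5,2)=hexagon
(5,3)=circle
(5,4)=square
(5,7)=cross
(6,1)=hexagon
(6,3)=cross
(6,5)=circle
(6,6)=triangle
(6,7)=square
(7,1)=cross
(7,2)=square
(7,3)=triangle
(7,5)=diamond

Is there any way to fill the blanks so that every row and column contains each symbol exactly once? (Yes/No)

Yes

No row or column among the givens repeats a symbol, and propagating forced cells runs into no contradiction.
One valid completion exists (for instance, circle cross diamond hexagon square star triangle / diamond triangle star cross hexagon square circle / star circle square triangle cross hexagon diamond / square diamond hexagon circle triangle cross star / triangle hexagon circle square star diamond cross / hexagon star cross diamond circle triangle square / cross square triangle star diamond circle hexagon).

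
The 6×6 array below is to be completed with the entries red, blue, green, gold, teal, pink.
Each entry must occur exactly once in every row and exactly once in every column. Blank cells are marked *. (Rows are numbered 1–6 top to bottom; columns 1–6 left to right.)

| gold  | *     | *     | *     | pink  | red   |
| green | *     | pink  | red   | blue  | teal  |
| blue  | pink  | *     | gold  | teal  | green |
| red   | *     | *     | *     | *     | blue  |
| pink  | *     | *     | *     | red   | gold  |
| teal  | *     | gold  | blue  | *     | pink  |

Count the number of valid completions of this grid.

Row 1, column 2: eliminating its row and column leaves {blue, green, teal}.
Row 1, column 3: eliminating its row and column leaves {blue, green, teal}.
Row 1, column 4: eliminating its row and column leaves {green, teal}.
Row 2, column 2: eliminating its row and column leaves {gold}.
Row 3, column 3: eliminating its row and column leaves {red}.
Row 4, column 2: eliminating its row and column leaves {green, gold, teal}.
Row 4, column 3: eliminating its row and column leaves {green, teal}.
Row 4, column 4: eliminating its row and column leaves {green, teal, pink}.
Row 4, column 5: eliminating its row and column leaves {green, gold}.
Row 5, column 2: eliminating its row and column leaves {blue, green, teal}.
Row 5, column 3: eliminating its row and column leaves {blue, green, teal}.
Row 5, column 4: eliminating its row and column leaves {green, teal}.
Row 6, column 2: eliminating its row and column leaves {red, green}.
Row 6, column 5: eliminating its row and column leaves {green}.
Enumerating the assignments across these blanks that avoid any row or column repeat gives 4 completions.

4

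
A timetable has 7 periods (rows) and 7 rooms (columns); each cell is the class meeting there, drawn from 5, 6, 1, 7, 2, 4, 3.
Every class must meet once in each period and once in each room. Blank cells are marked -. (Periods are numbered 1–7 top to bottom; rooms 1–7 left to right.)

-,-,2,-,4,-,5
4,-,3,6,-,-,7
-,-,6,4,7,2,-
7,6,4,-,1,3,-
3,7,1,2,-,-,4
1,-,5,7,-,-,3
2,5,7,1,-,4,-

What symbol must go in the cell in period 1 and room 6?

7

Period 1, room 1: period 1 has {5, 2, 4} and room 1 has {1, 7, 2, 4, 3}, leaving only 6.
Period 1, room 4: period 1 has {5, 6, 2, 4} and room 4 has {6, 1, 7, 2, 4}, leaving only 3.
Period 1, room 2: period 1 has {5, 6, 2, 4, 3} and room 2 has {5, 6, 7}, leaving only 1.
Period 1 already has {5, 6, 1, 2, 4, 3} and room 6 already has {2, 4, 3}, so period 1, room 6 must be 7.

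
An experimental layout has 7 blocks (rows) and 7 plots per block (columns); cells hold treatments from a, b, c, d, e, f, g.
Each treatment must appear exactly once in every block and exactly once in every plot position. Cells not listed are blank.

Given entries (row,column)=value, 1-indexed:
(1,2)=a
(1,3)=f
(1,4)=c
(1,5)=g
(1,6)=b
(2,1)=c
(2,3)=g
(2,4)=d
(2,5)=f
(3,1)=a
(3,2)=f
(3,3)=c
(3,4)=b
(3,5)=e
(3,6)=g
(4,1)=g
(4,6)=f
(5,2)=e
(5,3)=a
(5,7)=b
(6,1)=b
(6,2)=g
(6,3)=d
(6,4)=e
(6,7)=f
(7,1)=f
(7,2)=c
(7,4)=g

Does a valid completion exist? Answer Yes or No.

Block 2, plot 2: block 2 has {c, d, f, g} and plot 2 has {a, c, e, f, g}, so it must be b.
Block 3, plot 7: block 3 has {a, b, c, e, f, g} and plot 7 has {b, f}, so it must be d.
Block 1, plot 7: block 1 has {a, b, c, f, g} and plot 7 has {b, d, f}, so it must be e.
Block 1, plot 1: block 1 has {a, b, c, e, f, g} and plot 1 has {a, b, c, f, g}, so it must be d.
Now block 5, plot 1: block 5 together with plot 1 already contain {a, b, c, d, e, f, g} — every symbol — so nothing can go there. The grid has no valid completion.

No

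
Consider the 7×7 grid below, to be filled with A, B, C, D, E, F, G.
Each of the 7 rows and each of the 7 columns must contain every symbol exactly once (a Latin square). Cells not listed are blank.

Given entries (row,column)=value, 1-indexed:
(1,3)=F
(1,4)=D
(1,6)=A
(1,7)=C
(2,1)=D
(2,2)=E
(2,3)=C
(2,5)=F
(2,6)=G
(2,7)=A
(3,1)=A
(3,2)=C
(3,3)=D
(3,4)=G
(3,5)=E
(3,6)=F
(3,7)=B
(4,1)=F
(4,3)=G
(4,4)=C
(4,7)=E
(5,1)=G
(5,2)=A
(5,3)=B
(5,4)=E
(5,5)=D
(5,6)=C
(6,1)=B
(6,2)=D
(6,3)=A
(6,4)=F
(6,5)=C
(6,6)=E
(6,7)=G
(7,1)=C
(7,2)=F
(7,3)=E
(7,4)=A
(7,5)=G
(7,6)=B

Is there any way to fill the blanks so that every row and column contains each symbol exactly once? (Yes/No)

No row or column among the givens repeats a symbol, and propagating forced cells runs into no contradiction.
One valid completion exists (for instance, E G F D B A C / D E C B F G A / A C D G E F B / F B G C A D E / G A B E D C F / B D A F C E G / C F E A G B D).

Yes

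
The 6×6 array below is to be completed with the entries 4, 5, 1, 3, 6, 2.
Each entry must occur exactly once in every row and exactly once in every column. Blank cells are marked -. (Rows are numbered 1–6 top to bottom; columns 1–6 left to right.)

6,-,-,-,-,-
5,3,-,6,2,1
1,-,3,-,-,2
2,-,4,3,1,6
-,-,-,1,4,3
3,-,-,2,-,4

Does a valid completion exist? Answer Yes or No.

No

Row 2, column 3: row 2 together with column 3 already contain {4, 5, 1, 3, 6, 2} — every symbol — so nothing can go there. The grid has no valid completion.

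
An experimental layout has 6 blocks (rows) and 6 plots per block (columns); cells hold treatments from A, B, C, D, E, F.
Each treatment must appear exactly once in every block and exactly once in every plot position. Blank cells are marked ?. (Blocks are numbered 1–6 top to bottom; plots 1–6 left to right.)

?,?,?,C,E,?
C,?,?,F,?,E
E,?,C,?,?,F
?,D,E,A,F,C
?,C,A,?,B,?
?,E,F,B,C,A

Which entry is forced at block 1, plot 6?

Block 3, plot 4: block 3 has {C, E, F} and plot 4 has {A, B, C, F}, leaving only D.
Block 3, plot 5: block 3 has {C, D, E, F} and plot 5 has {B, C, E, F}, leaving only A.
Block 2, plot 5: block 2 has {C, E, F} and plot 5 has {A, B, C, E, F}, leaving only D.
Block 2, plot 3: block 2 has {C, D, E, F} and plot 3 has {A, C, E, F}, leaving only B.
Block 1, plot 3: block 1 has {C, E} and plot 3 has {A, B, C, E, F}, leaving only D.
Block 1 already has {C, D, E} and plot 6 already has {A, C, E, F}, so block 1, plot 6 must be B.

B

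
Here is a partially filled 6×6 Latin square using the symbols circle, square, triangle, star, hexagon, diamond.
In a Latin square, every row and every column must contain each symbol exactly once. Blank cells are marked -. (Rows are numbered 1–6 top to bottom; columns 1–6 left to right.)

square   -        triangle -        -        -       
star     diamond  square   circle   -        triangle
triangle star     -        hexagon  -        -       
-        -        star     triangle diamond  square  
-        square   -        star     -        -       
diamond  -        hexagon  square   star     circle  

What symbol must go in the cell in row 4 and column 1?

Row 1, column 4: row 1 has {square, triangle} and column 4 has {circle, square, triangle, star, hexagon}, leaving only diamond.
Row 2, column 5: row 2 has {circle, square, triangle, star, diamond} and column 5 has {star, diamond}, leaving only hexagon.
Row 1, column 5: row 1 has {square, triangle, diamond} and column 5 has {star, hexagon, diamond}, leaving only circle.
Row 1, column 2: row 1 has {circle, square, triangle, diamond} and column 2 has {square, star, diamond}, leaving only hexagon.
Row 1, column 6: row 1 has {circle, square, triangle, hexagon, diamond} and column 6 has {circle, square, triangle}, leaving only star.
Row 3, column 5: row 3 has {triangle, star, hexagon} and column 5 has {circle, star, hexagon, diamond}, leaving only square.
Row 3, column 6: row 3 has {square, triangle, star, hexagon} and column 6 has {circle, square, triangle, star}, leaving only diamond.
Row 3, column 3: row 3 has {square, triangle, star, hexagon, diamond} and column 3 has {square, triangle, star, hexagon}, leaving only circle.
Row 4, column 2: row 4 has {square, triangle, star, diamond} and column 2 has {square, star, hexagon, diamond}, leaving only circle.
Row 4 already has {circle, square, triangle, star, diamond} and column 1 already has {square, triangle, star, diamond}, so row 4, column 1 must be hexagon.

hexagon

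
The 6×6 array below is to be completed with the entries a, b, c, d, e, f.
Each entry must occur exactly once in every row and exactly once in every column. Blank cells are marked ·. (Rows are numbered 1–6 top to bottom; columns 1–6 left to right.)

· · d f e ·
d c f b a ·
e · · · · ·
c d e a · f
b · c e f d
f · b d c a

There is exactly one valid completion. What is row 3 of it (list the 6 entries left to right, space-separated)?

Row 3, column 3: row 3 has {e} and column 3 has {b, c, d, e, f}, leaving only a.
Row 3, column 4: row 3 has {a, e} and column 4 has {a, b, d, e, f}, leaving only c.
Row 3, column 6: row 3 has {a, c, e} and column 6 has {a, d, f}, leaving only b.
Row 3, column 2: row 3 has {a, b, c, e} and column 2 has {c, d}, leaving only f.
Row 3, column 5: row 3 has {a, b, c, e, f} and column 5 has {a, c, e, f}, leaving only d.
So row 3 reads: e f a c d b.

e f a c d b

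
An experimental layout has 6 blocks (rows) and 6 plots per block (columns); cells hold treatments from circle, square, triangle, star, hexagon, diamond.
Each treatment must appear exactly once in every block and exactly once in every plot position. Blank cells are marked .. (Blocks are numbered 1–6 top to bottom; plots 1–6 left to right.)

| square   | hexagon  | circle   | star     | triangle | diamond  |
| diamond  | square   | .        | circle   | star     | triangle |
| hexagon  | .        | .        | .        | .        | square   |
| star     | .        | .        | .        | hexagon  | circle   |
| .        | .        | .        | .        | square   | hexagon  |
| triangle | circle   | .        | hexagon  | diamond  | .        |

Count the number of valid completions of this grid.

4

Block 2, plot 3: eliminating its block and plot leaves {hexagon}.
Block 3, plot 2: eliminating its block and plot leaves {triangle, star, diamond}.
Block 3, plot 3: eliminating its block and plot leaves {triangle, star, diamond}.
Block 3, plot 4: eliminating its block and plot leaves {triangle, diamond}.
Block 3, plot 5: eliminating its block and plot leaves {circle}.
Block 4, plot 2: eliminating its block and plot leaves {triangle, diamond}.
Block 4, plot 3: eliminating its block and plot leaves {square, triangle, diamond}.
Block 4, plot 4: eliminating its block and plot leaves {square, triangle, diamond}.
Block 5, plot 1: eliminating its block and plot leaves {circle}.
Block 5, plot 2: eliminating its block and plot leaves {triangle, star, diamond}.
Block 5, plot 3: eliminating its block and plot leaves {triangle, star, diamond}.
Block 5, plot 4: eliminating its block and plot leaves {triangle, diamond}.
Block 6, plot 3: eliminating its block and plot leaves {square, star}.
Block 6, plot 6: eliminating its block and plot leaves {star}.
Enumerating the assignments across these blanks that avoid any block or plot repeat gives 4 completions.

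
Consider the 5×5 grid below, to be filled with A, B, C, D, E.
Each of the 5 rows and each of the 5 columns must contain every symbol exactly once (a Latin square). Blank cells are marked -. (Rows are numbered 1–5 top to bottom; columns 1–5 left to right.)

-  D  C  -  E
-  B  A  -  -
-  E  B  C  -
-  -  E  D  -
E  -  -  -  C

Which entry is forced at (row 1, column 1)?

Row 2, column 4: row 2 has {A, B} and column 4 has {C, D}, leaving only E.
Row 2, column 5: row 2 has {A, B, E} and column 5 has {C, E}, leaving only D.
Row 2, column 1: row 2 has {A, B, D, E} and column 1 has {E}, leaving only C.
Row 3, column 5: row 3 has {B, C, E} and column 5 has {C, D, E}, leaving only A.
Row 3, column 1: row 3 has {A, B, C, E} and column 1 has {C, E}, leaving only D.
Row 4, column 5: row 4 has {D, E} and column 5 has {A, C, D, E}, leaving only B.
Row 4, column 1: row 4 has {B, D, E} and column 1 has {C, D, E}, leaving only A.
Row 1 already has {C, D, E} and column 1 already has {A, C, D, E}, so row 1, column 1 must be B.

B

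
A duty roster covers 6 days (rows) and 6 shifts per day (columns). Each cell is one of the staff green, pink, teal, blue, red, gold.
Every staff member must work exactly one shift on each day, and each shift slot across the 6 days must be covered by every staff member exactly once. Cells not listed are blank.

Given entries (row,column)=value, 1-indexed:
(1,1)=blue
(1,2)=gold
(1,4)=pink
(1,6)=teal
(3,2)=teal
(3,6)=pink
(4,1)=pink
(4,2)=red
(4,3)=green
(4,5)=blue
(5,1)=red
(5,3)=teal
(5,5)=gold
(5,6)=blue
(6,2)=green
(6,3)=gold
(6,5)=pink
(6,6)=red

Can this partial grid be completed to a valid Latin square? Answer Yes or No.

Yes

No day or shift among the givens repeats a symbol, and propagating forced cells runs into no contradiction.
One valid completion exists (for instance, blue gold red pink green teal / gold blue pink red teal green / green teal blue gold red pink / pink red green teal blue gold / red pink teal green gold blue / teal green gold blue pink red).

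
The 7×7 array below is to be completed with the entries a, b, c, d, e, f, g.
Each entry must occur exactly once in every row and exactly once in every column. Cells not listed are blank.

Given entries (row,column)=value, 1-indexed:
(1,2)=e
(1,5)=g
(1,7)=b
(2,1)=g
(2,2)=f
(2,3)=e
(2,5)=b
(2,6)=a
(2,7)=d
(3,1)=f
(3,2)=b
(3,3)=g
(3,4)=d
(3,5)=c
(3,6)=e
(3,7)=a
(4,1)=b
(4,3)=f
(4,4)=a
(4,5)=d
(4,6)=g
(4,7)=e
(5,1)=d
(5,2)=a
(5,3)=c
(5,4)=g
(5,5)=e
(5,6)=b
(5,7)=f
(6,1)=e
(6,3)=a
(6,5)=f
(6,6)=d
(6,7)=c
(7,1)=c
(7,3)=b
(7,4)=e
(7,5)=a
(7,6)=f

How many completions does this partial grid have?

1

Row 1, column 1: eliminating its row and column leaves {a}.
Row 1, column 3: eliminating its row and column leaves {d}.
Row 1, column 4: eliminating its row and column leaves {c, f}.
Row 1, column 6: eliminating its row and column leaves {c}.
Row 2, column 4: eliminating its row and column leaves {c}.
Row 4, column 2: eliminating its row and column leaves {c}.
Row 6, column 2: eliminating its row and column leaves {g}.
Row 6, column 4: eliminating its row and column leaves {b}.
Row 7, column 2: eliminating its row and column leaves {d, g}.
Row 7, column 7: eliminating its row and column leaves {g}.
Only one assignment across all blanks avoids any row or column repeat, giving 1 completion.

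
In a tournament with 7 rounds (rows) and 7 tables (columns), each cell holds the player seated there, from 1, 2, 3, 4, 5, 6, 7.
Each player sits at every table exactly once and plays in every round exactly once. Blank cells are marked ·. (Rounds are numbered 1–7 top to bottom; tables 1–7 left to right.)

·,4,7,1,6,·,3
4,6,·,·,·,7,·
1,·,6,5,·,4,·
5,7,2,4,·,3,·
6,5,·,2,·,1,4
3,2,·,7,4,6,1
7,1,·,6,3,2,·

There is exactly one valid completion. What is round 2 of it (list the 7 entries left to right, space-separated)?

Round 2, table 4: round 2 has {4, 6, 7} and table 4 has {1, 2, 4, 5, 6, 7}, leaving only 3.
Round 1, table 1: round 1 has {1, 3, 4, 6, 7} and table 1 has {1, 3, 4, 5, 6, 7}, leaving only 2.
Round 1, table 6: round 1 has {1, 2, 3, 4, 6, 7} and table 6 has {1, 2, 3, 4, 6, 7}, leaving only 5.
Round 3, table 2: round 3 has {1, 4, 5, 6} and table 2 has {1, 2, 4, 5, 6, 7}, leaving only 3.
Round 4, table 5: round 4 has {2, 3, 4, 5, 7} and table 5 has {3, 4, 6}, leaving only 1.
Round 4, table 7: round 4 has {1, 2, 3, 4, 5, 7} and table 7 has {1, 3, 4}, leaving only 6.
Round 5, table 3: round 5 has {1, 2, 4, 5, 6} and table 3 has {2, 6, 7}, leaving only 3.
Round 5, table 5: round 5 has {1, 2, 3, 4, 5, 6} and table 5 has {1, 3, 4, 6}, leaving only 7.
Round 3, table 5: round 3 has {1, 3, 4, 5, 6} and table 5 has {1, 3, 4, 6, 7}, leaving only 2.
Round 2, table 5: round 2 has {3, 4, 6, 7} and table 5 has {1, 2, 3, 4, 6, 7}, leaving only 5.
Round 2, table 3: round 2 has {3, 4, 5, 6, 7} and table 3 has {2, 3, 6, 7}, leaving only 1.
Round 2, table 7: round 2 has {1, 3, 4, 5, 6, 7} and table 7 has {1, 3, 4, 6}, leaving only 2.
So round 2 reads: 4 6 1 3 5 7 2.

4 6 1 3 5 7 2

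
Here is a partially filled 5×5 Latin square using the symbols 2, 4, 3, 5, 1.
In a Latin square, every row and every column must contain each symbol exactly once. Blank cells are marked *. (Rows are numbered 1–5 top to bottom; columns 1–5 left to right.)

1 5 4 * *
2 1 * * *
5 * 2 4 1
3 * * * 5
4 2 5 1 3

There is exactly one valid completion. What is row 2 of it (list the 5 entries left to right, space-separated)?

2 1 3 5 4

Row 2, column 3: row 2 has {2, 1} and column 3 has {2, 4, 5}, leaving only 3.
Row 2, column 4: row 2 has {2, 3, 1} and column 4 has {4, 1}, leaving only 5.
Row 2, column 5: row 2 has {2, 3, 5, 1} and column 5 has {3, 5, 1}, leaving only 4.
So row 2 reads: 2 1 3 5 4.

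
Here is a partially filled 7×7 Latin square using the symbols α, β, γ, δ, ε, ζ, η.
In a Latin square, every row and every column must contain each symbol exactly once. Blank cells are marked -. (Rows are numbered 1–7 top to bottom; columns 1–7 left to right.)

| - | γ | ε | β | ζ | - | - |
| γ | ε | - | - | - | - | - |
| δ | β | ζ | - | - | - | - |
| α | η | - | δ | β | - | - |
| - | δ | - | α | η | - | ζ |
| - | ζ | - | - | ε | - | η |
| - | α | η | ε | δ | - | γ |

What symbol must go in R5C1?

Row 1, column 1: row 1 has {β, γ, ε, ζ} and column 1 has {α, γ, δ}, leaving only η.
Row 2, column 5: row 2 has {γ, ε} and column 5 has {β, δ, ε, ζ, η}, leaving only α.
Row 3, column 5: row 3 has {β, δ, ζ} and column 5 has {α, β, δ, ε, ζ, η}, leaving only γ.
Row 3, column 4: row 3 has {β, γ, δ, ζ} and column 4 has {α, β, δ, ε}, leaving only η.
Row 2, column 4: row 2 has {α, γ, ε} and column 4 has {α, β, δ, ε, η}, leaving only ζ.
Row 4, column 3: row 4 has {α, β, δ, η} and column 3 has {ε, ζ, η}, leaving only γ.
Row 4, column 7: row 4 has {α, β, γ, δ, η} and column 7 has {γ, ζ, η}, leaving only ε.
Row 3, column 7: row 3 has {β, γ, δ, ζ, η} and column 7 has {γ, ε, ζ, η}, leaving only α.
Row 1, column 7: row 1 has {β, γ, ε, ζ, η} and column 7 has {α, γ, ε, ζ, η}, leaving only δ.
Row 1, column 6: row 1 has {β, γ, δ, ε, ζ, η} and column 6 has {}, leaving only α.
Row 2, column 7: row 2 has {α, γ, ε, ζ} and column 7 has {α, γ, δ, ε, ζ, η}, leaving only β.
Row 2, column 3: row 2 has {α, β, γ, ε, ζ} and column 3 has {γ, ε, ζ, η}, leaving only δ.
Row 2, column 6: row 2 has {α, β, γ, δ, ε, ζ} and column 6 has {α}, leaving only η.
Row 3, column 6: row 3 has {α, β, γ, δ, ζ, η} and column 6 has {α, η}, leaving only ε.
Row 4, column 6: row 4 has {α, β, γ, δ, ε, η} and column 6 has {α, ε, η}, leaving only ζ.
Row 5, column 3: row 5 has {α, δ, ζ, η} and column 3 has {γ, δ, ε, ζ, η}, leaving only β.
Row 5 already has {α, β, δ, ζ, η} and column 1 already has {α, γ, δ, η}, so row 5, column 1 must be ε.

ε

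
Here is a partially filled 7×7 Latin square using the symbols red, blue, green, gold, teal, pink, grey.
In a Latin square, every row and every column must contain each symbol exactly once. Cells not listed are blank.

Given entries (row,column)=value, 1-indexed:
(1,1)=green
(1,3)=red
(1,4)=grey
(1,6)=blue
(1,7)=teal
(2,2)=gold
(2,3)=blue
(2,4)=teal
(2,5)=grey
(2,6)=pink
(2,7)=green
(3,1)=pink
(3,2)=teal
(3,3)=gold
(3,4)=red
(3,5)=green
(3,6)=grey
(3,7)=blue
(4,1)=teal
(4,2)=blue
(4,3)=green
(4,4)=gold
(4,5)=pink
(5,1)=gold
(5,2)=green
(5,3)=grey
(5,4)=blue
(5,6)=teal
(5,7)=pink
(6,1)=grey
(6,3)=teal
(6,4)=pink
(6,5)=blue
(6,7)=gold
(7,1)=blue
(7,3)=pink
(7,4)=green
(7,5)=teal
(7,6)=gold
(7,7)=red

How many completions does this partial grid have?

1

Row 1, column 2: eliminating its row and column leaves {pink}.
Row 1, column 5: eliminating its row and column leaves {gold}.
Row 2, column 1: eliminating its row and column leaves {red}.
Row 4, column 6: eliminating its row and column leaves {red}.
Row 4, column 7: eliminating its row and column leaves {grey}.
Row 5, column 5: eliminating its row and column leaves {red}.
Row 6, column 2: eliminating its row and column leaves {red}.
Row 6, column 6: eliminating its row and column leaves {red, green}.
Row 7, column 2: eliminating its row and column leaves {grey}.
Only one assignment across all blanks avoids any row or column repeat, giving 1 completion.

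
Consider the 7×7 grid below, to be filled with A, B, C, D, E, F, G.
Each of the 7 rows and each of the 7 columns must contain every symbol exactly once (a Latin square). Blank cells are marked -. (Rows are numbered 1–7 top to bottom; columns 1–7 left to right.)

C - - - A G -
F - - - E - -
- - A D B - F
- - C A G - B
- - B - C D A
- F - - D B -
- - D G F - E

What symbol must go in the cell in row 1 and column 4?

E

Row 1, column 7: row 1 has {A, C, G} and column 7 has {A, B, E, F}, leaving only D.
Row 2, column 3: row 2 has {E, F} and column 3 has {A, B, C, D}, leaving only G.
Row 2, column 7: row 2 has {E, F, G} and column 7 has {A, B, D, E, F}, leaving only C.
Row 2, column 4: row 2 has {C, E, F, G} and column 4 has {A, D, G}, leaving only B.
Row 2, column 6: row 2 has {B, C, E, F, G} and column 6 has {B, D, G}, leaving only A.
Row 2, column 2: row 2 has {A, B, C, E, F, G} and column 2 has {F}, leaving only D.
Row 4, column 2: row 4 has {A, B, C, G} and column 2 has {D, F}, leaving only E.
Row 1, column 2: row 1 has {A, C, D, G} and column 2 has {D, E, F}, leaving only B.
Row 4, column 1: row 4 has {A, B, C, E, G} and column 1 has {C, F}, leaving only D.
Row 4, column 6: row 4 has {A, B, C, D, E, G} and column 6 has {A, B, D, G}, leaving only F.
Row 5, column 2: row 5 has {A, B, C, D} and column 2 has {B, D, E, F}, leaving only G.
Row 3, column 2: row 3 has {A, B, D, F} and column 2 has {B, D, E, F, G}, leaving only C.
Row 3, column 6: row 3 has {A, B, C, D, F} and column 6 has {A, B, D, F, G}, leaving only E.
Row 3, column 1: row 3 has {A, B, C, D, E, F} and column 1 has {C, D, F}, leaving only G.
Row 5, column 1: row 5 has {A, B, C, D, G} and column 1 has {C, D, F, G}, leaving only E.
Row 5, column 4: row 5 has {A, B, C, D, E, G} and column 4 has {A, B, D, G}, leaving only F.
Row 1 already has {A, B, C, D, G} and column 4 already has {A, B, D, F, G}, so row 1, column 4 must be E.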